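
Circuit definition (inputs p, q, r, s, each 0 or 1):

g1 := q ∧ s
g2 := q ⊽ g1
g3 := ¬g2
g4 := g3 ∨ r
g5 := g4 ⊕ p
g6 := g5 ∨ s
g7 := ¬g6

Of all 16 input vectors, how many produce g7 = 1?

g7 = ¬g6 must be 1, so g6 = 0.
g6 = g5 ∨ s must be 0, so both g5 = 0 and s = 0.
g5 = g4 ⊕ p must be 0, so g4 and p are equal.
Enumerating the 16 input combinations, 4 give g7 = 1 and 12 give g7 = 0.

4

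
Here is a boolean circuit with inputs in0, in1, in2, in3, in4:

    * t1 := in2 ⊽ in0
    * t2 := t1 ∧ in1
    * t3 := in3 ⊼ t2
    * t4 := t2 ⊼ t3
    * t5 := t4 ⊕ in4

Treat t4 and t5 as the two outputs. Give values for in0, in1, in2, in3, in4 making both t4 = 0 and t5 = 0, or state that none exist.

Check with in0=0 in1=1 in2=0 in3=0 in4=0:
t1 = in2 ⊽ in0 = 0 ⊽ 0 = 1
t2 = t1 ∧ in1 = 1 ∧ 1 = 1
t3 = in3 ⊼ t2 = 0 ⊼ 1 = 1
t4 = t2 ⊼ t3 = 1 ⊼ 1 = 0
t5 = t4 ⊕ in4 = 0 ⊕ 0 = 0
So t4 = 0 and t5 = 0.

in0=0 in1=1 in2=0 in3=0 in4=0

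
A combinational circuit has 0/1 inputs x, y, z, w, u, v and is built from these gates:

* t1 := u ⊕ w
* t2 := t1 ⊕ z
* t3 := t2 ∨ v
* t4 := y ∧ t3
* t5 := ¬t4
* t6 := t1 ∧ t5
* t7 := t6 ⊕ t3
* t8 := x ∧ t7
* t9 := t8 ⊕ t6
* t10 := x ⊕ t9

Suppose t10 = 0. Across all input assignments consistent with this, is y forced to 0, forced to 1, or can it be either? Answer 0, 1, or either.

Both values of y occur among assignments with t10 = 0:
  y=0: x=0, y=0, z=0, w=0, u=0, v=0
  y=1: x=0, y=1, z=0, w=0, u=0, v=0

either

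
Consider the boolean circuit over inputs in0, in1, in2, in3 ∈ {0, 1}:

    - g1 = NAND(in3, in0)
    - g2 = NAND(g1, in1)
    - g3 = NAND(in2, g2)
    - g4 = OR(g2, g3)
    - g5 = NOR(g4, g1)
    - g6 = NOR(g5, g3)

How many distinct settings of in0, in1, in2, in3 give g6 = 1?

5

g6 = NOR(g5, g3) must be 1, so both g5 = 0 and g3 = 0.
Enumerating the 16 input combinations, 5 give g6 = 1 and 11 give g6 = 0.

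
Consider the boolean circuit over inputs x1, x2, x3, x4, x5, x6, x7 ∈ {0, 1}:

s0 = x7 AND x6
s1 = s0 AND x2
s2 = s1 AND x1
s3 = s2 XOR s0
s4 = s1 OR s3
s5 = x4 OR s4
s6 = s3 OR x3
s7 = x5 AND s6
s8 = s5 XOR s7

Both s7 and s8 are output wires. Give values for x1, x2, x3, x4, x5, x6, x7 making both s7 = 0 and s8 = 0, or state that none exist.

x1=1 x2=0 x3=0 x4=0 x5=0 x6=0 x7=1

Check with x1=1 x2=0 x3=0 x4=0 x5=0 x6=0 x7=1:
s0 = x7 AND x6 = 1 AND 0 = 0
s1 = s0 AND x2 = 0 AND 0 = 0
s2 = s1 AND x1 = 0 AND 1 = 0
s3 = s2 XOR s0 = 0 XOR 0 = 0
s4 = s1 OR s3 = 0 OR 0 = 0
s5 = x4 OR s4 = 0 OR 0 = 0
s6 = s3 OR x3 = 0 OR 0 = 0
s7 = x5 AND s6 = 0 AND 0 = 0
s8 = s5 XOR s7 = 0 XOR 0 = 0
So s7 = 0 and s8 = 0.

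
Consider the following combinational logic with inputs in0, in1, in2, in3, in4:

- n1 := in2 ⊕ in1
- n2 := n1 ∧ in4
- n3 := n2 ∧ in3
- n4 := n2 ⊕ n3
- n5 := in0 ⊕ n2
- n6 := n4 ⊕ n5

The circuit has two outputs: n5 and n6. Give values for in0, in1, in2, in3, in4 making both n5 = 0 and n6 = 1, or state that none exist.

Check with in0=1, in1=1, in2=0, in3=0, in4=1:
n1 = in2 ⊕ in1 = 0 ⊕ 1 = 1
n2 = n1 ∧ in4 = 1 ∧ 1 = 1
n3 = n2 ∧ in3 = 1 ∧ 0 = 0
n4 = n2 ⊕ n3 = 1 ⊕ 0 = 1
n5 = in0 ⊕ n2 = 1 ⊕ 1 = 0
n6 = n4 ⊕ n5 = 1 ⊕ 0 = 1
So n5 = 0 and n6 = 1.

in0=1, in1=1, in2=0, in3=0, in4=1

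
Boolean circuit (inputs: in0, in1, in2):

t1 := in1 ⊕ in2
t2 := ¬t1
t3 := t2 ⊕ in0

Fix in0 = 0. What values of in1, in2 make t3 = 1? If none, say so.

in1=1, in2=1

Check with in0 = 0 and in1=1, in2=1:
t1 = in1 ⊕ in2 = 1 ⊕ 1 = 0
t2 = ¬t1 = ¬0 = 1
t3 = t2 ⊕ in0 = 1 ⊕ 0 = 1
So t3 = 1.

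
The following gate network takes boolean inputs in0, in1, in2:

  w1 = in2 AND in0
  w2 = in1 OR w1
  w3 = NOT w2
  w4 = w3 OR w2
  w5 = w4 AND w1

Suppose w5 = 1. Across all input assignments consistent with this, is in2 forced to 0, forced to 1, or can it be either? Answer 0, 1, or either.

1

w5 = w4 AND w1 must be 1, so both w4 = 1 and w1 = 1.
w4 = w3 OR w2 must be 1, so at least one of w3, w2 is 1.
w1 = in2 AND in0 must be 1, so both in2 = 1 and in0 = 1.
Every assignment with w5 = 1 has in2 = 1; there are 2 such assignment(s).
  in0=1, in1=0, in2=1
  in0=1, in1=1, in2=1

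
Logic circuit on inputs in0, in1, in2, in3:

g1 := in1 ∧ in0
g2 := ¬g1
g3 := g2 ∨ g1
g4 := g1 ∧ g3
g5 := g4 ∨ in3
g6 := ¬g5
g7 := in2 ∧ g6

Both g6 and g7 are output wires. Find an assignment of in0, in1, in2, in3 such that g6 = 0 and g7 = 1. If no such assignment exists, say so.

no solution exists

Across all 16 input combinations, none give both g6 = 0 and g7 = 1.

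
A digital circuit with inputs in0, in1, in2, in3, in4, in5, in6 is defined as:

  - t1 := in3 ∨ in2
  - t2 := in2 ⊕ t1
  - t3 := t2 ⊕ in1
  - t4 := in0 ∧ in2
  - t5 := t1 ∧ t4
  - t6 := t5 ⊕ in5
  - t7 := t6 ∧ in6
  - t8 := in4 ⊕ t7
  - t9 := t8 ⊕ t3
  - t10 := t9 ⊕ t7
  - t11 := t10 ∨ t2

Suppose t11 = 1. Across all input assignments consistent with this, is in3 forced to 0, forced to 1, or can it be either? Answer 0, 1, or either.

either

Both values of in3 occur among assignments with t11 = 1:
  in3=0: in0=0, in1=0, in2=0, in3=0, in4=1, in5=0, in6=0
  in3=1: in0=0, in1=0, in2=0, in3=1, in4=0, in5=0, in6=0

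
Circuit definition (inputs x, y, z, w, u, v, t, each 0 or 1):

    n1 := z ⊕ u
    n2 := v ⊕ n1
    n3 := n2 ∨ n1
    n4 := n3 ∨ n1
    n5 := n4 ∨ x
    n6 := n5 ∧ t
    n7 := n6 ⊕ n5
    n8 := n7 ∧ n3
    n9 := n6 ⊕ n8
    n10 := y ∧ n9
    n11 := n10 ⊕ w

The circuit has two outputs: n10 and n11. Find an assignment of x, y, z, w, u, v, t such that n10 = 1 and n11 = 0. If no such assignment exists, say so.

x=0 y=1 z=1 w=1 u=0 v=1 t=1

Check with x=0 y=1 z=1 w=1 u=0 v=1 t=1:
n1 = z ⊕ u = 1 ⊕ 0 = 1
n2 = v ⊕ n1 = 1 ⊕ 1 = 0
n3 = n2 ∨ n1 = 0 ∨ 1 = 1
n4 = n3 ∨ n1 = 1 ∨ 1 = 1
n5 = n4 ∨ x = 1 ∨ 0 = 1
n6 = n5 ∧ t = 1 ∧ 1 = 1
n7 = n6 ⊕ n5 = 1 ⊕ 1 = 0
n8 = n7 ∧ n3 = 0 ∧ 1 = 0
n9 = n6 ⊕ n8 = 1 ⊕ 0 = 1
n10 = y ∧ n9 = 1 ∧ 1 = 1
n11 = n10 ⊕ w = 1 ⊕ 1 = 0
So n10 = 1 and n11 = 0.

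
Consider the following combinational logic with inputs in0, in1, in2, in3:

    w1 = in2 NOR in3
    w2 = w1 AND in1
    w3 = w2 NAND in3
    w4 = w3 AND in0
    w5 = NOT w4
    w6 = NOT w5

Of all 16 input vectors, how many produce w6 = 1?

8

w6 = NOT w5 must be 1, so w5 = 0.
Enumerating the 16 input combinations, 8 give w6 = 1 and 8 give w6 = 0.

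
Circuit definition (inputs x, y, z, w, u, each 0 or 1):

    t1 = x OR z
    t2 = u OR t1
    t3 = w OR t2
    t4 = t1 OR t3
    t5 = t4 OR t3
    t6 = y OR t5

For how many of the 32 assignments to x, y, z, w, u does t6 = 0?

1

t6 = y OR t5 must be 0, so both y = 0 and t5 = 0.
Satisfying assignments:
  x=0, y=0, z=0, w=0, u=0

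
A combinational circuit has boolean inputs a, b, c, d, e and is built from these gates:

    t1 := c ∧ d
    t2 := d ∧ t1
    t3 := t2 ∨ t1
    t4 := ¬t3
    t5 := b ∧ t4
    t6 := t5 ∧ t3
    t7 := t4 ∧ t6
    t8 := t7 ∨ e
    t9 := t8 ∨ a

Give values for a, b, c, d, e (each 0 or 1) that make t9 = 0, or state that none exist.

a=0 b=1 c=0 d=0 e=0

t9 = t8 ∨ a must be 0, so both t8 = 0 and a = 0.
t8 = t7 ∨ e must be 0, so both t7 = 0 and e = 0.
t7 = t4 ∧ t6 must be 0, so at least one of t4, t6 is 0.
Check with a=0 b=1 c=0 d=0 e=0:
t1 = c ∧ d = 0 ∧ 0 = 0
t2 = d ∧ t1 = 0 ∧ 0 = 0
t3 = t2 ∨ t1 = 0 ∨ 0 = 0
t4 = ¬t3 = ¬0 = 1
t5 = b ∧ t4 = 1 ∧ 1 = 1
t6 = t5 ∧ t3 = 1 ∧ 0 = 0
t7 = t4 ∧ t6 = 1 ∧ 0 = 0
t8 = t7 ∨ e = 0 ∨ 0 = 0
t9 = t8 ∨ a = 0 ∨ 0 = 0
So t9 = 0 as required.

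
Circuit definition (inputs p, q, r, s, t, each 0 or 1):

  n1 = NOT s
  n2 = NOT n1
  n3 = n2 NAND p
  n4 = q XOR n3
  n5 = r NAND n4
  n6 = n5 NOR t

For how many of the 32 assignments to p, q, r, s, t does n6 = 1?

n6 = n5 NOR t must be 1, so both n5 = 0 and t = 0.
n5 = r NAND n4 must be 0, so both r = 1 and n4 = 1.
n4 = q XOR n3 must be 1, so q and n3 differ.
Enumerating the 32 input combinations, 4 give n6 = 1 and 28 give n6 = 0.

4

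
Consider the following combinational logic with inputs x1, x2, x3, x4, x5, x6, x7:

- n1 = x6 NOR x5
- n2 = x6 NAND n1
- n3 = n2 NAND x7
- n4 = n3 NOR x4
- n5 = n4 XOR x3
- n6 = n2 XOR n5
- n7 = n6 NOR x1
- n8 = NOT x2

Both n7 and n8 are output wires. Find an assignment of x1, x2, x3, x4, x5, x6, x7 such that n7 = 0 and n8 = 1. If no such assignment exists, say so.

Check with x1=1 x2=0 x3=1 x4=1 x5=0 x6=0 x7=0:
n1 = x6 NOR x5 = 0 NOR 0 = 1
n2 = x6 NAND n1 = 0 NAND 1 = 1
n3 = n2 NAND x7 = 1 NAND 0 = 1
n4 = n3 NOR x4 = 1 NOR 1 = 0
n5 = n4 XOR x3 = 0 XOR 1 = 1
n6 = n2 XOR n5 = 1 XOR 1 = 0
n7 = n6 NOR x1 = 0 NOR 1 = 0
n8 = NOT x2 = NOT 0 = 1
So n7 = 0 and n8 = 1.

x1=1 x2=0 x3=1 x4=1 x5=0 x6=0 x7=0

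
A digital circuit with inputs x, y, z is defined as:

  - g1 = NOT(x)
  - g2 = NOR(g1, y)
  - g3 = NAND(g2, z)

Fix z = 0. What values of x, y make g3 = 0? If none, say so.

no solution exists

With z = 0 fixed, none of the 4 settings of x, y give g3 = 0.
For example, with x=1, y=0:
g1 = NOT(x) = NOT 1 = 0
g2 = NOR(g1, y) = NOR(0, 0) = 1
g3 = NAND(g2, z) = NAND(1, 0) = 1
giving g3 = 1 ≠ 0.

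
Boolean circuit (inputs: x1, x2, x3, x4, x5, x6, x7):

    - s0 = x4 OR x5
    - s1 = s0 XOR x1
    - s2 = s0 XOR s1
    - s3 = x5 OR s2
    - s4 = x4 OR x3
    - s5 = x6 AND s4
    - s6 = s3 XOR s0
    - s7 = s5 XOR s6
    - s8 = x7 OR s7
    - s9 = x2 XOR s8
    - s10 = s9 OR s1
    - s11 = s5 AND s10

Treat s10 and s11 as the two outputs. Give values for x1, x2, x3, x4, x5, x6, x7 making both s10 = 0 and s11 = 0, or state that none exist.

Check with x1=1 x2=1 x3=1 x4=1 x5=0 x6=0 x7=1:
s0 = x4 OR x5 = 1 OR 0 = 1
s1 = s0 XOR x1 = 1 XOR 1 = 0
s2 = s0 XOR s1 = 1 XOR 0 = 1
s3 = x5 OR s2 = 0 OR 1 = 1
s4 = x4 OR x3 = 1 OR 1 = 1
s5 = x6 AND s4 = 0 AND 1 = 0
s6 = s3 XOR s0 = 1 XOR 1 = 0
s7 = s5 XOR s6 = 0 XOR 0 = 0
s8 = x7 OR s7 = 1 OR 0 = 1
s9 = x2 XOR s8 = 1 XOR 1 = 0
s10 = s9 OR s1 = 0 OR 0 = 0
s11 = s5 AND s10 = 0 AND 0 = 0
So s10 = 0 and s11 = 0.

x1=1 x2=1 x3=1 x4=1 x5=0 x6=0 x7=1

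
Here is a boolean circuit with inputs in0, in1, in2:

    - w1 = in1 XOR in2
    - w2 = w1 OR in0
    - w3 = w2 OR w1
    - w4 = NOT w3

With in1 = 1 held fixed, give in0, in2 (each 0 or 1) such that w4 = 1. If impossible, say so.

Check with in1 = 1 and in0=0, in2=1:
w1 = in1 XOR in2 = 1 XOR 1 = 0
w2 = w1 OR in0 = 0 OR 0 = 0
w3 = w2 OR w1 = 0 OR 0 = 0
w4 = NOT w3 = NOT 0 = 1
So w4 = 1.

in0=0, in2=1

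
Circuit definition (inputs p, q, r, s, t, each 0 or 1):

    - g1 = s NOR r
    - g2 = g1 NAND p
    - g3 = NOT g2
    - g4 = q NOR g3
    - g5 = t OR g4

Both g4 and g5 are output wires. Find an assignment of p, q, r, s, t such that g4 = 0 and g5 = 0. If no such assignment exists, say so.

p=1, q=1, r=0, s=0, t=0

Check with p=1, q=1, r=0, s=0, t=0:
g1 = s NOR r = 0 NOR 0 = 1
g2 = g1 NAND p = 1 NAND 1 = 0
g3 = NOT g2 = NOT 0 = 1
g4 = q NOR g3 = 1 NOR 1 = 0
g5 = t OR g4 = 0 OR 0 = 0
So g4 = 0 and g5 = 0.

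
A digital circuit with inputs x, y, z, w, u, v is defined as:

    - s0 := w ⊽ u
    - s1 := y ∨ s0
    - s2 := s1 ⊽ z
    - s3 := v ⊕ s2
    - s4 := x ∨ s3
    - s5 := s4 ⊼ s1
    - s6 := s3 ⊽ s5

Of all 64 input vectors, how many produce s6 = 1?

10

s6 = s3 ⊽ s5 must be 1, so both s3 = 0 and s5 = 0.
Enumerating the 64 input combinations, 10 give s6 = 1 and 54 give s6 = 0.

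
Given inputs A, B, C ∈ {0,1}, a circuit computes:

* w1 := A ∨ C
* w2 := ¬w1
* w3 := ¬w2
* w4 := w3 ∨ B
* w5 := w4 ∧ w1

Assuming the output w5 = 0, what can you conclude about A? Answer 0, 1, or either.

0

w5 = w4 ∧ w1 must be 0, so at least one of w4, w1 is 0.
Every assignment with w5 = 0 has A = 0; there are 2 such assignment(s).
  A=0, B=0, C=0
  A=0, B=1, C=0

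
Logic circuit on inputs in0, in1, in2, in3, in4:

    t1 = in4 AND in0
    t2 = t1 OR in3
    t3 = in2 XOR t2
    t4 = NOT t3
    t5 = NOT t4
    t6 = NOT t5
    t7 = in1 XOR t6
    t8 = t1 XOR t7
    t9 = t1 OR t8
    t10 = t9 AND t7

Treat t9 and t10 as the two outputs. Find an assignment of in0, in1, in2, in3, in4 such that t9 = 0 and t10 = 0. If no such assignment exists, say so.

Check with in0=1, in1=1, in2=1, in3=1, in4=0:
t1 = in4 AND in0 = 0 AND 1 = 0
t2 = t1 OR in3 = 0 OR 1 = 1
t3 = in2 XOR t2 = 1 XOR 1 = 0
t4 = NOT t3 = NOT 0 = 1
t5 = NOT t4 = NOT 1 = 0
t6 = NOT t5 = NOT 0 = 1
t7 = in1 XOR t6 = 1 XOR 1 = 0
t8 = t1 XOR t7 = 0 XOR 0 = 0
t9 = t1 OR t8 = 0 OR 0 = 0
t10 = t9 AND t7 = 0 AND 0 = 0
So t9 = 0 and t10 = 0.

in0=1, in1=1, in2=1, in3=1, in4=0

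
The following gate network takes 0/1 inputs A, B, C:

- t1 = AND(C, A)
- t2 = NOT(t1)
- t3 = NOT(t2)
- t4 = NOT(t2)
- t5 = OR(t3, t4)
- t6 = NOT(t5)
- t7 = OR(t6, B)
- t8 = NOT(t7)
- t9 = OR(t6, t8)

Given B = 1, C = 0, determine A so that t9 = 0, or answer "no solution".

With B = 1, C = 0 fixed, none of the 2 settings of A give t9 = 0.
For example, with A=1:
t1 = AND(C, A) = AND(0, 1) = 0
t2 = NOT(t1) = NOT 0 = 1
t3 = NOT(t2) = NOT 1 = 0
t4 = NOT(t2) = NOT 1 = 0
t5 = OR(t3, t4) = OR(0, 0) = 0
t6 = NOT(t5) = NOT 0 = 1
t7 = OR(t6, B) = OR(1, 1) = 1
t8 = NOT(t7) = NOT 1 = 0
t9 = OR(t6, t8) = OR(1, 0) = 1
giving t9 = 1 ≠ 0.

no solution exists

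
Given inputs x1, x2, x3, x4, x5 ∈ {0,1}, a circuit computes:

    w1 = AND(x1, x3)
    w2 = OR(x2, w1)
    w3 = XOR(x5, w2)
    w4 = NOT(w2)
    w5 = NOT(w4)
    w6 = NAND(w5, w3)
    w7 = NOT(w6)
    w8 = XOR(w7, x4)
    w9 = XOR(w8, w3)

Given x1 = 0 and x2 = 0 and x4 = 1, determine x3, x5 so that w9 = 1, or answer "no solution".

Check with x1 = 0 and x2 = 0 and x4 = 1 and x3=0, x5=0:
w1 = AND(x1, x3) = AND(0, 0) = 0
w2 = OR(x2, w1) = OR(0, 0) = 0
w3 = XOR(x5, w2) = XOR(0, 0) = 0
w4 = NOT(w2) = NOT 0 = 1
w5 = NOT(w4) = NOT 1 = 0
w6 = NAND(w5, w3) = NAND(0, 0) = 1
w7 = NOT(w6) = NOT 1 = 0
w8 = XOR(w7, x4) = XOR(0, 1) = 1
w9 = XOR(w8, w3) = XOR(1, 0) = 1
So w9 = 1.

x3=0, x5=0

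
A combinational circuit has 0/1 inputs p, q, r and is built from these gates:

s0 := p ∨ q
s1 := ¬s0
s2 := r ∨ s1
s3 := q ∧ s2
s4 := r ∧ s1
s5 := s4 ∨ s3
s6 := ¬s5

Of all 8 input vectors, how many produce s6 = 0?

s6 = ¬s5 must be 0, so s5 = 1.
s5 = s4 ∨ s3 must be 1, so at least one of s4, s3 is 1.
Satisfying assignments:
  p=0, q=0, r=1
  p=0, q=1, r=1
  p=1, q=1, r=1

3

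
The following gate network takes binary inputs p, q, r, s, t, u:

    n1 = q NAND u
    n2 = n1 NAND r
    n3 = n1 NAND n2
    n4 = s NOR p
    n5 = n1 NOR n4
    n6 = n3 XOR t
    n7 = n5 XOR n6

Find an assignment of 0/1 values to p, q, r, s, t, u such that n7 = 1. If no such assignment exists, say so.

p=0 q=0 r=0 s=1 t=1 u=0

n7 = n5 XOR n6 must be 1, so n5 and n6 differ.
Check with p=0 q=0 r=0 s=1 t=1 u=0:
n1 = q NAND u = 0 NAND 0 = 1
n2 = n1 NAND r = 1 NAND 0 = 1
n3 = n1 NAND n2 = 1 NAND 1 = 0
n4 = s NOR p = 1 NOR 0 = 0
n5 = n1 NOR n4 = 1 NOR 0 = 0
n6 = n3 XOR t = 0 XOR 1 = 1
n7 = n5 XOR n6 = 0 XOR 1 = 1
So n7 = 1 as required.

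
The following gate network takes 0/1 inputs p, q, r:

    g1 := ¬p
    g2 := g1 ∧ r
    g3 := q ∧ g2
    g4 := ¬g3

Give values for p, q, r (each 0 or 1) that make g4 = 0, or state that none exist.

p=0 q=1 r=1

g4 = ¬g3 must be 0, so g3 = 1.
Check with p=0 q=1 r=1:
g1 = ¬p = ¬0 = 1
g2 = g1 ∧ r = 1 ∧ 1 = 1
g3 = q ∧ g2 = 1 ∧ 1 = 1
g4 = ¬g3 = ¬1 = 0
So g4 = 0 as required.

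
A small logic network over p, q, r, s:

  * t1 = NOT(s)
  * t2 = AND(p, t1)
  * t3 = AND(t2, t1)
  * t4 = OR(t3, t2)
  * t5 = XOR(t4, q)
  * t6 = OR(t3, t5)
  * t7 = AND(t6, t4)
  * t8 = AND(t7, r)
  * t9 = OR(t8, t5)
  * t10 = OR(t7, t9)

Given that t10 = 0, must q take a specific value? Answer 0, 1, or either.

t10 = OR(t7, t9) must be 0, so both t7 = 0 and t9 = 0.
t7 = AND(t6, t4) must be 0, so at least one of t6, t4 is 0.
Every assignment with t10 = 0 has q = 0; there are 6 such assignment(s).

0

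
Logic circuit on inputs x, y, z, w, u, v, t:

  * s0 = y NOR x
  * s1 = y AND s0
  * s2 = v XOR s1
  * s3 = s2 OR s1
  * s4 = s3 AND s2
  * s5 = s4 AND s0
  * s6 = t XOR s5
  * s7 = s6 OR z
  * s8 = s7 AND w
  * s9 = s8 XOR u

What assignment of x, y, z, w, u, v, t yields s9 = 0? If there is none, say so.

s9 = s8 XOR u must be 0, so s8 and u are equal.
Check with x=0, y=1, z=0, w=0, u=0, v=0, t=0:
s0 = y NOR x = 1 NOR 0 = 0
s1 = y AND s0 = 1 AND 0 = 0
s2 = v XOR s1 = 0 XOR 0 = 0
s3 = s2 OR s1 = 0 OR 0 = 0
s4 = s3 AND s2 = 0 AND 0 = 0
s5 = s4 AND s0 = 0 AND 0 = 0
s6 = t XOR s5 = 0 XOR 0 = 0
s7 = s6 OR z = 0 OR 0 = 0
s8 = s7 AND w = 0 AND 0 = 0
s9 = s8 XOR u = 0 XOR 0 = 0
So s9 = 0 as required.

x=0, y=1, z=0, w=0, u=0, v=0, t=0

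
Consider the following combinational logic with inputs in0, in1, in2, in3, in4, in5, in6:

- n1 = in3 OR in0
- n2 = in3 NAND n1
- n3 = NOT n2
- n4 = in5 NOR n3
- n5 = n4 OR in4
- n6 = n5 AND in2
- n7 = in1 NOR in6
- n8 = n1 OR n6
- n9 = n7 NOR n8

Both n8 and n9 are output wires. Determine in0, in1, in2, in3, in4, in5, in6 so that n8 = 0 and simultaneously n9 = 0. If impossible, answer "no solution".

in0=0 in1=0 in2=1 in3=0 in4=0 in5=1 in6=0

Check with in0=0 in1=0 in2=1 in3=0 in4=0 in5=1 in6=0:
n1 = in3 OR in0 = 0 OR 0 = 0
n2 = in3 NAND n1 = 0 NAND 0 = 1
n3 = NOT n2 = NOT 1 = 0
n4 = in5 NOR n3 = 1 NOR 0 = 0
n5 = n4 OR in4 = 0 OR 0 = 0
n6 = n5 AND in2 = 0 AND 1 = 0
n7 = in1 NOR in6 = 0 NOR 0 = 1
n8 = n1 OR n6 = 0 OR 0 = 0
n9 = n7 NOR n8 = 1 NOR 0 = 0
So n8 = 0 and n9 = 0.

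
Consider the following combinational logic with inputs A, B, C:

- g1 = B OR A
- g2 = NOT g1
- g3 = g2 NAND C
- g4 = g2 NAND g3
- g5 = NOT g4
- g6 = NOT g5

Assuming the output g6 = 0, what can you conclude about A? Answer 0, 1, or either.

0

g6 = NOT g5 must be 0, so g5 = 1.
g5 = NOT g4 must be 1, so g4 = 0.
Every assignment with g6 = 0 has A = 0; there are 1 such assignment(s).
  A=0, B=0, C=0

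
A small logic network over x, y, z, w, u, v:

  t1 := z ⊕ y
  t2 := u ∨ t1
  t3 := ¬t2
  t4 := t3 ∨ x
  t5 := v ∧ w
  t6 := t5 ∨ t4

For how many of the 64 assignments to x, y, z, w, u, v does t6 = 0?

18

t6 = t5 ∨ t4 must be 0, so both t5 = 0 and t4 = 0.
t5 = v ∧ w must be 0, so at least one of v, w is 0.
Enumerating the 64 input combinations, 18 give t6 = 0 and 46 give t6 = 1.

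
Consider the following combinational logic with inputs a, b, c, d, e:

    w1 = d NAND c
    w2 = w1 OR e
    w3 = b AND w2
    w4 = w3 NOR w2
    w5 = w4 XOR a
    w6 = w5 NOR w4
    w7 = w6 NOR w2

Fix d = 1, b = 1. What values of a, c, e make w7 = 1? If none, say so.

w7 = w6 NOR w2 must be 1, so both w6 = 0 and w2 = 0.
w6 = w5 NOR w4 must be 0, so at least one of w5, w4 is 1.
Check with d = 1, b = 1 and a=1, c=1, e=0:
w1 = d NAND c = 1 NAND 1 = 0
w2 = w1 OR e = 0 OR 0 = 0
w3 = b AND w2 = 1 AND 0 = 0
w4 = w3 NOR w2 = 0 NOR 0 = 1
w5 = w4 XOR a = 1 XOR 1 = 0
w6 = w5 NOR w4 = 0 NOR 1 = 0
w7 = w6 NOR w2 = 0 NOR 0 = 1
So w7 = 1.

a=1, c=1, e=0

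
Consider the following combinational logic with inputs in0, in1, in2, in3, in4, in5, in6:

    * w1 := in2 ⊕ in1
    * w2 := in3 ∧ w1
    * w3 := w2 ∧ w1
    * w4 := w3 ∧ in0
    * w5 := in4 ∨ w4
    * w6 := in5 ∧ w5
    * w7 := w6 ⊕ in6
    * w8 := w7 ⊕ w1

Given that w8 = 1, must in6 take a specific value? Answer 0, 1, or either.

Both values of in6 occur among assignments with w8 = 1:
  in6=0: in0=0, in1=0, in2=0, in3=0, in4=1, in5=1, in6=0
  in6=1: in0=0, in1=0, in2=0, in3=0, in4=0, in5=0, in6=1

either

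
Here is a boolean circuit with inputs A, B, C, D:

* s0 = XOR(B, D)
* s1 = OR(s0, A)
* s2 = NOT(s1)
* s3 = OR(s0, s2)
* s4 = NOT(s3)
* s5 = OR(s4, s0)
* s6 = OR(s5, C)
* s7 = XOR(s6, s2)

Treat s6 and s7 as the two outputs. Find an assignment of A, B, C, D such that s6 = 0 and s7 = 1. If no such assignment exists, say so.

A=0 B=1 C=0 D=1

Check with A=0 B=1 C=0 D=1:
s0 = XOR(B, D) = XOR(1, 1) = 0
s1 = OR(s0, A) = OR(0, 0) = 0
s2 = NOT(s1) = NOT 0 = 1
s3 = OR(s0, s2) = OR(0, 1) = 1
s4 = NOT(s3) = NOT 1 = 0
s5 = OR(s4, s0) = OR(0, 0) = 0
s6 = OR(s5, C) = OR(0, 0) = 0
s7 = XOR(s6, s2) = XOR(0, 1) = 1
So s6 = 0 and s7 = 1.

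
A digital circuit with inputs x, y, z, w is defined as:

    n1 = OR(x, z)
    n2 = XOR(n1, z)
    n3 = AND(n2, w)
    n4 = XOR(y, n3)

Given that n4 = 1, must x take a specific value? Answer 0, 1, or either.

Both values of x occur among assignments with n4 = 1:
  x=0: x=0, y=1, z=0, w=0
  x=1: x=1, y=0, z=0, w=1

either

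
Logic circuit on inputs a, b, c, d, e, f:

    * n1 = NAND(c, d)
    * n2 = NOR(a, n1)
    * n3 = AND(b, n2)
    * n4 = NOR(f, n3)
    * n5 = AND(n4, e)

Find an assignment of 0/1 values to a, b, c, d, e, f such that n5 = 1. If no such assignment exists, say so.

n5 = AND(n4, e) must be 1, so both n4 = 1 and e = 1.
n4 = NOR(f, n3) must be 1, so both f = 0 and n3 = 0.
n3 = AND(b, n2) must be 0, so at least one of b, n2 is 0.
Check with a=0 b=0 c=1 d=0 e=1 f=0:
n1 = NAND(c, d) = NAND(1, 0) = 1
n2 = NOR(a, n1) = NOR(0, 1) = 0
n3 = AND(b, n2) = AND(0, 0) = 0
n4 = NOR(f, n3) = NOR(0, 0) = 1
n5 = AND(n4, e) = AND(1, 1) = 1
So n5 = 1 as required.

a=0 b=0 c=1 d=0 e=1 f=0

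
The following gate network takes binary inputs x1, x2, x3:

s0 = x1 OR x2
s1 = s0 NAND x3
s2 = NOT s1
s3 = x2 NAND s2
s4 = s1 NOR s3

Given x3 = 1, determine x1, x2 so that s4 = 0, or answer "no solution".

s4 = s1 NOR s3 must be 0, so at least one of s1, s3 is 1.
Check with x3 = 1 and x1=0, x2=0:
s0 = x1 OR x2 = 0 OR 0 = 0
s1 = s0 NAND x3 = 0 NAND 1 = 1
s2 = NOT s1 = NOT 1 = 0
s3 = x2 NAND s2 = 0 NAND 0 = 1
s4 = s1 NOR s3 = 1 NOR 1 = 0
So s4 = 0.

x1=0 x2=0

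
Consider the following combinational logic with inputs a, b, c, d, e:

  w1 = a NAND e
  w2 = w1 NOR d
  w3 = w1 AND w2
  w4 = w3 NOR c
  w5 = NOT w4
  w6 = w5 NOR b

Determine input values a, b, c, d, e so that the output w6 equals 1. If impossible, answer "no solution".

w6 = w5 NOR b must be 1, so both w5 = 0 and b = 0.
w5 = NOT w4 must be 0, so w4 = 1.
w4 = w3 NOR c must be 1, so both w3 = 0 and c = 0.
Check with a=1, b=0, c=0, d=1, e=1:
w1 = a NAND e = 1 NAND 1 = 0
w2 = w1 NOR d = 0 NOR 1 = 0
w3 = w1 AND w2 = 0 AND 0 = 0
w4 = w3 NOR c = 0 NOR 0 = 1
w5 = NOT w4 = NOT 1 = 0
w6 = w5 NOR b = 0 NOR 0 = 1
So w6 = 1 as required.

a=1, b=0, c=0, d=1, e=1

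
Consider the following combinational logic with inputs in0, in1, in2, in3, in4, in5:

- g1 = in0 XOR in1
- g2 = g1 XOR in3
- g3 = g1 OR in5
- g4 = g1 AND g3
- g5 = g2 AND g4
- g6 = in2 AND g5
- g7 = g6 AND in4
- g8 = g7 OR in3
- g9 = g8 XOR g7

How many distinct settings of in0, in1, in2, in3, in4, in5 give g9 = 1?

g9 = g8 XOR g7 must be 1, so g8 and g7 differ.
Enumerating the 64 input combinations, 32 give g9 = 1 and 32 give g9 = 0.

32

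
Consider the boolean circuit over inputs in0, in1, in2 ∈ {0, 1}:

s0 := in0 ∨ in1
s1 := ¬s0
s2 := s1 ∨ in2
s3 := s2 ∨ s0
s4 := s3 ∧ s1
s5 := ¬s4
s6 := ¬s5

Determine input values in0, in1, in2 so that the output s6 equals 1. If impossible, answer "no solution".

in0=0, in1=0, in2=1

Check with in0=0, in1=0, in2=1:
s0 = in0 ∨ in1 = 0 ∨ 0 = 0
s1 = ¬s0 = ¬0 = 1
s2 = s1 ∨ in2 = 1 ∨ 1 = 1
s3 = s2 ∨ s0 = 1 ∨ 0 = 1
s4 = s3 ∧ s1 = 1 ∧ 1 = 1
s5 = ¬s4 = ¬1 = 0
s6 = ¬s5 = ¬0 = 1
So s6 = 1 as required.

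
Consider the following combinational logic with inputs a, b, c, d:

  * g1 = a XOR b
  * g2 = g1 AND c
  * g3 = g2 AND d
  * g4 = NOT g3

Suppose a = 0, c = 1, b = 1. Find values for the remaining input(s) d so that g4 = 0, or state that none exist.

d=1

g4 = NOT g3 must be 0, so g3 = 1.
Check with a = 0, c = 1, b = 1 and d=1:
g1 = a XOR b = 0 XOR 1 = 1
g2 = g1 AND c = 1 AND 1 = 1
g3 = g2 AND d = 1 AND 1 = 1
g4 = NOT g3 = NOT 1 = 0
So g4 = 0.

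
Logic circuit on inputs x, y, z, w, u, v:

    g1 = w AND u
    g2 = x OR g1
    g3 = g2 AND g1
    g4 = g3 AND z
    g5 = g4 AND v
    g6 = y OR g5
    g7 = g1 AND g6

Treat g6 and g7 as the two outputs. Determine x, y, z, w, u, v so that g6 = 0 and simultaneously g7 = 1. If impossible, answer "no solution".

Across all 64 input combinations, none give both g6 = 0 and g7 = 1.

no solution exists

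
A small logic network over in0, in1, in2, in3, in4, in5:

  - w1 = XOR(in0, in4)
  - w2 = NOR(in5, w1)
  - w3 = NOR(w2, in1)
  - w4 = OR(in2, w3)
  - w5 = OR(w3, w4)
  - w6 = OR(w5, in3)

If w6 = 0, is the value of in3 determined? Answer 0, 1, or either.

w6 = OR(w5, in3) must be 0, so both w5 = 0 and in3 = 0.
Every assignment with w6 = 0 has in3 = 0; there are 10 such assignment(s).

0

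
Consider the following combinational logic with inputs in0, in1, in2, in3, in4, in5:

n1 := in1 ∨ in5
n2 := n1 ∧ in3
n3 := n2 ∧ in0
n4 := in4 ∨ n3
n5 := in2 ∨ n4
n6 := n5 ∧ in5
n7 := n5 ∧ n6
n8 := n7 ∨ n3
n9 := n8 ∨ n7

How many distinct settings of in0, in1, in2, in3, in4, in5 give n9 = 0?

34

n9 = n8 ∨ n7 must be 0, so both n8 = 0 and n7 = 0.
n8 = n7 ∨ n3 must be 0, so both n7 = 0 and n3 = 0.
n7 = n5 ∧ n6 must be 0, so at least one of n5, n6 is 0.
Enumerating the 64 input combinations, 34 give n9 = 0 and 30 give n9 = 1.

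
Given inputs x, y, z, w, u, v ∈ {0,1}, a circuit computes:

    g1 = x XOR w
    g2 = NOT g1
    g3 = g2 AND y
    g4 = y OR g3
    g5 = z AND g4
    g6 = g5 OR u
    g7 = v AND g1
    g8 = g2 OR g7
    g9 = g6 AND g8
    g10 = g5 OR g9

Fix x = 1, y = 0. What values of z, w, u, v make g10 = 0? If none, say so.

z=1, w=0, u=0, v=1

g10 = g5 OR g9 must be 0, so both g5 = 0 and g9 = 0.
Check with x = 1, y = 0 and z=1, w=0, u=0, v=1:
g1 = x XOR w = 1 XOR 0 = 1
g2 = NOT g1 = NOT 1 = 0
g3 = g2 AND y = 0 AND 0 = 0
g4 = y OR g3 = 0 OR 0 = 0
g5 = z AND g4 = 1 AND 0 = 0
g6 = g5 OR u = 0 OR 0 = 0
g7 = v AND g1 = 1 AND 1 = 1
g8 = g2 OR g7 = 0 OR 1 = 1
g9 = g6 AND g8 = 0 AND 1 = 0
g10 = g5 OR g9 = 0 OR 0 = 0
So g10 = 0.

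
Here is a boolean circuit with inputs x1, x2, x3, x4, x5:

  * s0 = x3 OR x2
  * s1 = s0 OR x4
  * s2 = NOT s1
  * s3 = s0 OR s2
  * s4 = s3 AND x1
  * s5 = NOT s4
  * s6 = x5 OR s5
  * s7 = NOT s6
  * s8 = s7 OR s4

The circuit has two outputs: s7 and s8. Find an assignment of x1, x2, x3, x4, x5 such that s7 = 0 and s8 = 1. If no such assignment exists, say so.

Check with x1=1, x2=1, x3=0, x4=1, x5=1:
s0 = x3 OR x2 = 0 OR 1 = 1
s1 = s0 OR x4 = 1 OR 1 = 1
s2 = NOT s1 = NOT 1 = 0
s3 = s0 OR s2 = 1 OR 0 = 1
s4 = s3 AND x1 = 1 AND 1 = 1
s5 = NOT s4 = NOT 1 = 0
s6 = x5 OR s5 = 1 OR 0 = 1
s7 = NOT s6 = NOT 1 = 0
s8 = s7 OR s4 = 0 OR 1 = 1
So s7 = 0 and s8 = 1.

x1=1, x2=1, x3=0, x4=1, x5=1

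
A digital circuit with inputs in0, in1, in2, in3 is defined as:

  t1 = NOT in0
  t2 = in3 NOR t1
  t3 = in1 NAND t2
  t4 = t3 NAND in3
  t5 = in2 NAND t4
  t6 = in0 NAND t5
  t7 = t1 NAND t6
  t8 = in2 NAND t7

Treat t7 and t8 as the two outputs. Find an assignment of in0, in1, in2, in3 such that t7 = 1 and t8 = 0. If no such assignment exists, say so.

in0=1, in1=1, in2=1, in3=0

Check with in0=1, in1=1, in2=1, in3=0:
t1 = NOT in0 = NOT 1 = 0
t2 = in3 NOR t1 = 0 NOR 0 = 1
t3 = in1 NAND t2 = 1 NAND 1 = 0
t4 = t3 NAND in3 = 0 NAND 0 = 1
t5 = in2 NAND t4 = 1 NAND 1 = 0
t6 = in0 NAND t5 = 1 NAND 0 = 1
t7 = t1 NAND t6 = 0 NAND 1 = 1
t8 = in2 NAND t7 = 1 NAND 1 = 0
So t7 = 1 and t8 = 0.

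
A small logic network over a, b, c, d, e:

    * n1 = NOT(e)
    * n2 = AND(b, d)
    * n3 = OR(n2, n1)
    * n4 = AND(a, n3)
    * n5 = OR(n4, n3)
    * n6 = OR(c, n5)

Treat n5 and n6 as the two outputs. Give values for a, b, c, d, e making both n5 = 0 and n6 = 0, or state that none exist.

a=1 b=0 c=0 d=0 e=1

Check with a=1 b=0 c=0 d=0 e=1:
n1 = NOT(e) = NOT 1 = 0
n2 = AND(b, d) = AND(0, 0) = 0
n3 = OR(n2, n1) = OR(0, 0) = 0
n4 = AND(a, n3) = AND(1, 0) = 0
n5 = OR(n4, n3) = OR(0, 0) = 0
n6 = OR(c, n5) = OR(0, 0) = 0
So n5 = 0 and n6 = 0.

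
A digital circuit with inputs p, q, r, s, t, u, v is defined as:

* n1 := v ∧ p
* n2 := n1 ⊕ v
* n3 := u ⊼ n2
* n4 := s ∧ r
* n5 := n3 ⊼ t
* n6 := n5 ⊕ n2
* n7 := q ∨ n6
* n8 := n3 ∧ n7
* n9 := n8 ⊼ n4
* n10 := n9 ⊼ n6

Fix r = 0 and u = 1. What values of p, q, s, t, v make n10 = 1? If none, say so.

p=0 q=1 s=0 t=1 v=1

n10 = n9 ⊼ n6 must be 1, so at least one of n9, n6 is 0.
Check with r = 0 and u = 1 and p=0, q=1, s=0, t=1, v=1:
n1 = v ∧ p = 1 ∧ 0 = 0
n2 = n1 ⊕ v = 0 ⊕ 1 = 1
n3 = u ⊼ n2 = 1 ⊼ 1 = 0
n4 = s ∧ r = 0 ∧ 0 = 0
n5 = n3 ⊼ t = 0 ⊼ 1 = 1
n6 = n5 ⊕ n2 = 1 ⊕ 1 = 0
n7 = q ∨ n6 = 1 ∨ 0 = 1
n8 = n3 ∧ n7 = 0 ∧ 1 = 0
n9 = n8 ⊼ n4 = 0 ⊼ 0 = 1
n10 = n9 ⊼ n6 = 1 ⊼ 0 = 1
So n10 = 1.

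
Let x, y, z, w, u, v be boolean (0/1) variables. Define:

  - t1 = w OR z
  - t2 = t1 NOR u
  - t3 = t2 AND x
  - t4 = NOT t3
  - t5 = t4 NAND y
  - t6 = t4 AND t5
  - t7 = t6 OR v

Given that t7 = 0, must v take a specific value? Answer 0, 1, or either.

t7 = t6 OR v must be 0, so both t6 = 0 and v = 0.
Every assignment with t7 = 0 has v = 0; there are 17 such assignment(s).

0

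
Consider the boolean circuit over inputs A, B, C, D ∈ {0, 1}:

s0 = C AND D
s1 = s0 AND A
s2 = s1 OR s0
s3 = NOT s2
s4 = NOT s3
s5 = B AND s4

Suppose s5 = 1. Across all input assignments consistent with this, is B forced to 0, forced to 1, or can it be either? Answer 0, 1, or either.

s5 = B AND s4 must be 1, so both B = 1 and s4 = 1.
s4 = NOT s3 must be 1, so s3 = 0.
Every assignment with s5 = 1 has B = 1; there are 2 such assignment(s).
  A=0, B=1, C=1, D=1
  A=1, B=1, C=1, D=1

1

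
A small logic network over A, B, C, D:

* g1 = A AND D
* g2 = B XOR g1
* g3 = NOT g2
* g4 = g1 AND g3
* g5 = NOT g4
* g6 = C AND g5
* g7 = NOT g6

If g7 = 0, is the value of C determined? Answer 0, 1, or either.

g7 = NOT g6 must be 0, so g6 = 1.
Every assignment with g7 = 0 has C = 1; there are 7 such assignment(s).

1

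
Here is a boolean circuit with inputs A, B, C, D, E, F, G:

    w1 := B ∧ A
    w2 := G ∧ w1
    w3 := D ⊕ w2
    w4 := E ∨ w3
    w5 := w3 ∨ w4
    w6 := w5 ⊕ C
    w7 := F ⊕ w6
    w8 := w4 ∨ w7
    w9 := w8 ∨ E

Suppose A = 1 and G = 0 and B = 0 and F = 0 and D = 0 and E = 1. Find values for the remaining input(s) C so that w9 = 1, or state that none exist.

C=0

w9 = w8 ∨ E must be 1, so at least one of w8, E is 1.
Check with A = 1 and G = 0 and B = 0 and F = 0 and D = 0 and E = 1 and C=0:
w1 = B ∧ A = 0 ∧ 1 = 0
w2 = G ∧ w1 = 0 ∧ 0 = 0
w3 = D ⊕ w2 = 0 ⊕ 0 = 0
w4 = E ∨ w3 = 1 ∨ 0 = 1
w5 = w3 ∨ w4 = 0 ∨ 1 = 1
w6 = w5 ⊕ C = 1 ⊕ 0 = 1
w7 = F ⊕ w6 = 0 ⊕ 1 = 1
w8 = w4 ∨ w7 = 1 ∨ 1 = 1
w9 = w8 ∨ E = 1 ∨ 1 = 1
So w9 = 1.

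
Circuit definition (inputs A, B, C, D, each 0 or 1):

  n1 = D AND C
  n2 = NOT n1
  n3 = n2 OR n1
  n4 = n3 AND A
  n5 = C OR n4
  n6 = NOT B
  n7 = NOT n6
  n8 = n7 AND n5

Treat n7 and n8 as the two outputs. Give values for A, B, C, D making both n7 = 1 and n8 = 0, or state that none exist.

A=0 B=1 C=0 D=1

Check with A=0 B=1 C=0 D=1:
n1 = D AND C = 1 AND 0 = 0
n2 = NOT n1 = NOT 0 = 1
n3 = n2 OR n1 = 1 OR 0 = 1
n4 = n3 AND A = 1 AND 0 = 0
n5 = C OR n4 = 0 OR 0 = 0
n6 = NOT B = NOT 1 = 0
n7 = NOT n6 = NOT 0 = 1
n8 = n7 AND n5 = 1 AND 0 = 0
So n7 = 1 and n8 = 0.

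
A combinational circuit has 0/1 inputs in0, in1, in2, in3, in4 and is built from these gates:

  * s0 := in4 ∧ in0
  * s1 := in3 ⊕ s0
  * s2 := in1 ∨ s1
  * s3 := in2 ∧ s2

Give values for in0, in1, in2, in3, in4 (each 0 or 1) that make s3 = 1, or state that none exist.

in0=0 in1=1 in2=1 in3=0 in4=1

Check with in0=0 in1=1 in2=1 in3=0 in4=1:
s0 = in4 ∧ in0 = 1 ∧ 0 = 0
s1 = in3 ⊕ s0 = 0 ⊕ 0 = 0
s2 = in1 ∨ s1 = 1 ∨ 0 = 1
s3 = in2 ∧ s2 = 1 ∧ 1 = 1
So s3 = 1 as required.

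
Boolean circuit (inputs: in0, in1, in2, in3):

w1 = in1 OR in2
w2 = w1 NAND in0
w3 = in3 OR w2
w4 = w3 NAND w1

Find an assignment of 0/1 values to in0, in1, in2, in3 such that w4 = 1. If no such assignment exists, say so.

w4 = w3 NAND w1 must be 1, so at least one of w3, w1 is 0.
Check with in0=1, in1=0, in2=1, in3=0:
w1 = in1 OR in2 = 0 OR 1 = 1
w2 = w1 NAND in0 = 1 NAND 1 = 0
w3 = in3 OR w2 = 0 OR 0 = 0
w4 = w3 NAND w1 = 0 NAND 1 = 1
So w4 = 1 as required.

in0=1, in1=0, in2=1, in3=0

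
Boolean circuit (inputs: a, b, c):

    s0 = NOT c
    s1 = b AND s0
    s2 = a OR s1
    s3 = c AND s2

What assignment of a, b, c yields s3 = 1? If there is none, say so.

a=1, b=0, c=1

Check with a=1, b=0, c=1:
s0 = NOT c = NOT 1 = 0
s1 = b AND s0 = 0 AND 0 = 0
s2 = a OR s1 = 1 OR 0 = 1
s3 = c AND s2 = 1 AND 1 = 1
So s3 = 1 as required.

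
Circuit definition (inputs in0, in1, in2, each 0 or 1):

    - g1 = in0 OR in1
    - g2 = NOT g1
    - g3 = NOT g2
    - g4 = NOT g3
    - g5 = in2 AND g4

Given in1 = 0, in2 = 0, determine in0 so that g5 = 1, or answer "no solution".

no solution exists

With in1 = 0, in2 = 0 fixed, none of the 2 settings of in0 give g5 = 1.
For example, with in0=1:
g1 = in0 OR in1 = 1 OR 0 = 1
g2 = NOT g1 = NOT 1 = 0
g3 = NOT g2 = NOT 0 = 1
g4 = NOT g3 = NOT 1 = 0
g5 = in2 AND g4 = 0 AND 0 = 0
giving g5 = 0 ≠ 1.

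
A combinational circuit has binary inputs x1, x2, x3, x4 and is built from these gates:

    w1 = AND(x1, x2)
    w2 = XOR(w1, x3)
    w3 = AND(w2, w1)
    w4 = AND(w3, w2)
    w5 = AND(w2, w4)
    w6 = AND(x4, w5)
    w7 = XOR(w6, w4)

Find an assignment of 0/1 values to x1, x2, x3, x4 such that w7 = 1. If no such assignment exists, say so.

x1=1, x2=1, x3=0, x4=0

Check with x1=1, x2=1, x3=0, x4=0:
w1 = AND(x1, x2) = AND(1, 1) = 1
w2 = XOR(w1, x3) = XOR(1, 0) = 1
w3 = AND(w2, w1) = AND(1, 1) = 1
w4 = AND(w3, w2) = AND(1, 1) = 1
w5 = AND(w2, w4) = AND(1, 1) = 1
w6 = AND(x4, w5) = AND(0, 1) = 0
w7 = XOR(w6, w4) = XOR(0, 1) = 1
So w7 = 1 as required.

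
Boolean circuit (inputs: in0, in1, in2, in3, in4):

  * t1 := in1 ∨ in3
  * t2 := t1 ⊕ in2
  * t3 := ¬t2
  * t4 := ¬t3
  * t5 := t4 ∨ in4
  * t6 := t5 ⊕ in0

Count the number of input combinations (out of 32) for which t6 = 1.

t6 = t5 ⊕ in0 must be 1, so t5 and in0 differ.
Enumerating the 32 input combinations, 16 give t6 = 1 and 16 give t6 = 0.

16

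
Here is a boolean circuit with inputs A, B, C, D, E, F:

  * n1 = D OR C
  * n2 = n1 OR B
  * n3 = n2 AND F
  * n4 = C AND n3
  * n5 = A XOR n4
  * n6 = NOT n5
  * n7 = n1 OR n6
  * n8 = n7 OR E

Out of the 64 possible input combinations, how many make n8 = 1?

n8 = n7 OR E must be 1, so at least one of n7, E is 1.
Enumerating the 64 input combinations, 60 give n8 = 1 and 4 give n8 = 0.

60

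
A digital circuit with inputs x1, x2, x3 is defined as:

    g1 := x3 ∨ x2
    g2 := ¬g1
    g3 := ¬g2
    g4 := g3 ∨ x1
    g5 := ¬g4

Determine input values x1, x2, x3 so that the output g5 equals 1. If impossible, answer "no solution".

g5 = ¬g4 must be 1, so g4 = 0.
g4 = g3 ∨ x1 must be 0, so both g3 = 0 and x1 = 0.
g3 = ¬g2 must be 0, so g2 = 1.
Check with x1=0, x2=0, x3=0:
g1 = x3 ∨ x2 = 0 ∨ 0 = 0
g2 = ¬g1 = ¬0 = 1
g3 = ¬g2 = ¬1 = 0
g4 = g3 ∨ x1 = 0 ∨ 0 = 0
g5 = ¬g4 = ¬0 = 1
So g5 = 1 as required.

x1=0, x2=0, x3=0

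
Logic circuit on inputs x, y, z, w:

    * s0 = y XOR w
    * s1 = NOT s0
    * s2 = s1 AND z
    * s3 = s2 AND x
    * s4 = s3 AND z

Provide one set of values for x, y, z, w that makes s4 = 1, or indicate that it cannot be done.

x=1, y=0, z=1, w=0

Check with x=1, y=0, z=1, w=0:
s0 = y XOR w = 0 XOR 0 = 0
s1 = NOT s0 = NOT 0 = 1
s2 = s1 AND z = 1 AND 1 = 1
s3 = s2 AND x = 1 AND 1 = 1
s4 = s3 AND z = 1 AND 1 = 1
So s4 = 1 as required.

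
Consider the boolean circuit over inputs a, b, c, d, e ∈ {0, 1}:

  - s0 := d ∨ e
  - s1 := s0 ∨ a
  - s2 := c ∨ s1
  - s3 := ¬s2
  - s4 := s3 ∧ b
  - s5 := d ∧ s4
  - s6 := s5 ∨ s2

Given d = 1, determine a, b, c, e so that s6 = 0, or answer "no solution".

no solution exists

With d = 1 fixed, none of the 16 settings of a, b, c, e give s6 = 0.
For example, with a=1, b=0, c=1, e=0:
s0 = d ∨ e = 1 ∨ 0 = 1
s1 = s0 ∨ a = 1 ∨ 1 = 1
s2 = c ∨ s1 = 1 ∨ 1 = 1
s3 = ¬s2 = ¬1 = 0
s4 = s3 ∧ b = 0 ∧ 0 = 0
s5 = d ∧ s4 = 1 ∧ 0 = 0
s6 = s5 ∨ s2 = 0 ∨ 1 = 1
giving s6 = 1 ≠ 0.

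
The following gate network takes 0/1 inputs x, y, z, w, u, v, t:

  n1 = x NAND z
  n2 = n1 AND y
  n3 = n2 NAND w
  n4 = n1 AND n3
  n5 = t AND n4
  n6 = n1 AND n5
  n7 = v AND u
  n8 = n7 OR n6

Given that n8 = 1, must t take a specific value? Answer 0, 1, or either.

Both values of t occur among assignments with n8 = 1:
  t=0: x=0, y=0, z=0, w=0, u=1, v=1, t=0
  t=1: x=0, y=0, z=0, w=0, u=0, v=0, t=1

either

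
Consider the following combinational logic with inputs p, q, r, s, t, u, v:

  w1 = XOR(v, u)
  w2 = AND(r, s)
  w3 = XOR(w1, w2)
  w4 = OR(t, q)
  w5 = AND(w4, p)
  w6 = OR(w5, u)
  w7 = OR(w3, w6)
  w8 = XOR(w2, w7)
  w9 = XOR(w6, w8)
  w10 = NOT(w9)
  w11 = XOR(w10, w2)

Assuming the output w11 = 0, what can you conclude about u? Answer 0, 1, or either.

0

w11 = XOR(w10, w2) must be 0, so w10 and w2 are equal.
Every assignment with w11 = 0 has u = 0; there are 20 such assignment(s).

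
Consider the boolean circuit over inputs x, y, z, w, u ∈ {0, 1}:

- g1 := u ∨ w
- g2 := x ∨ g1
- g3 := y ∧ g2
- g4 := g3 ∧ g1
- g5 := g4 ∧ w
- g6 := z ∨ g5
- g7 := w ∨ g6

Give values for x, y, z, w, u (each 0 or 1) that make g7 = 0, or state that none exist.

g7 = w ∨ g6 must be 0, so both w = 0 and g6 = 0.
g6 = z ∨ g5 must be 0, so both z = 0 and g5 = 0.
g5 = g4 ∧ w must be 0, so at least one of g4, w is 0.
Check with x=0, y=0, z=0, w=0, u=1:
g1 = u ∨ w = 1 ∨ 0 = 1
g2 = x ∨ g1 = 0 ∨ 1 = 1
g3 = y ∧ g2 = 0 ∧ 1 = 0
g4 = g3 ∧ g1 = 0 ∧ 1 = 0
g5 = g4 ∧ w = 0 ∧ 0 = 0
g6 = z ∨ g5 = 0 ∨ 0 = 0
g7 = w ∨ g6 = 0 ∨ 0 = 0
So g7 = 0 as required.

x=0, y=0, z=0, w=0, u=1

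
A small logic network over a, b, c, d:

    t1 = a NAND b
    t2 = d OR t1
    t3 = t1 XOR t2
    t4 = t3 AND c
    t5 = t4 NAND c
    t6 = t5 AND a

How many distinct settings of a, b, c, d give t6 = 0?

9

t6 = t5 AND a must be 0, so at least one of t5, a is 0.
Enumerating the 16 input combinations, 9 give t6 = 0 and 7 give t6 = 1.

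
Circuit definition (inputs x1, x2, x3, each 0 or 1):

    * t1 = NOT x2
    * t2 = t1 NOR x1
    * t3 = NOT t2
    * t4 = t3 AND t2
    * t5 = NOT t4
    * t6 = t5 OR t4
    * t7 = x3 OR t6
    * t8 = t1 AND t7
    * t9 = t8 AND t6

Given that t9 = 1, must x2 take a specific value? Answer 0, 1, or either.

0

t9 = t8 AND t6 must be 1, so both t8 = 1 and t6 = 1.
Every assignment with t9 = 1 has x2 = 0; there are 4 such assignment(s).
  x1=0, x2=0, x3=0
  x1=0, x2=0, x3=1
  x1=1, x2=0, x3=0
  x1=1, x2=0, x3=1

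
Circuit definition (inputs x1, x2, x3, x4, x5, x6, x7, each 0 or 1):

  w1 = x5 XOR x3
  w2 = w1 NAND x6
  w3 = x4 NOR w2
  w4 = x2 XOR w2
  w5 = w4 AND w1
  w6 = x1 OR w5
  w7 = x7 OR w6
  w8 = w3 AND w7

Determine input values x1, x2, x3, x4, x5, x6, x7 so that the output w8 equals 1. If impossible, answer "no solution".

Check with x1=0 x2=0 x3=0 x4=0 x5=1 x6=1 x7=1:
w1 = x5 XOR x3 = 1 XOR 0 = 1
w2 = w1 NAND x6 = 1 NAND 1 = 0
w3 = x4 NOR w2 = 0 NOR 0 = 1
w4 = x2 XOR w2 = 0 XOR 0 = 0
w5 = w4 AND w1 = 0 AND 1 = 0
w6 = x1 OR w5 = 0 OR 0 = 0
w7 = x7 OR w6 = 1 OR 0 = 1
w8 = w3 AND w7 = 1 AND 1 = 1
So w8 = 1 as required.

x1=0 x2=0 x3=0 x4=0 x5=1 x6=1 x7=1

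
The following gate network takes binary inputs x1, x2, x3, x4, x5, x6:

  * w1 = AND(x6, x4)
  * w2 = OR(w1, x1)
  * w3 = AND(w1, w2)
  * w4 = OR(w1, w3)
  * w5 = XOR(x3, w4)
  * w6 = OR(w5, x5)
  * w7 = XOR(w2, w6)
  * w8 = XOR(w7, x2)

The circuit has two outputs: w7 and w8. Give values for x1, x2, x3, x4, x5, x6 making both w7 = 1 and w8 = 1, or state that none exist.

Check with x1=1, x2=0, x3=0, x4=0, x5=0, x6=1:
w1 = AND(x6, x4) = AND(1, 0) = 0
w2 = OR(w1, x1) = OR(0, 1) = 1
w3 = AND(w1, w2) = AND(0, 1) = 0
w4 = OR(w1, w3) = OR(0, 0) = 0
w5 = XOR(x3, w4) = XOR(0, 0) = 0
w6 = OR(w5, x5) = OR(0, 0) = 0
w7 = XOR(w2, w6) = XOR(1, 0) = 1
w8 = XOR(w7, x2) = XOR(1, 0) = 1
So w7 = 1 and w8 = 1.

x1=1, x2=0, x3=0, x4=0, x5=0, x6=1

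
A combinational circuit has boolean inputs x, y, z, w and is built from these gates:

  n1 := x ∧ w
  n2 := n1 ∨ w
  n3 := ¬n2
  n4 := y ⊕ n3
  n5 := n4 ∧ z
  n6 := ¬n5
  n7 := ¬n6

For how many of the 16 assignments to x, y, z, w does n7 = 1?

4

n7 = ¬n6 must be 1, so n6 = 0.
n6 = ¬n5 must be 0, so n5 = 1.
Satisfying assignments:
  x=0, y=0, z=1, w=0
  x=0, y=1, z=1, w=1
  x=1, y=0, z=1, w=0
  x=1, y=1, z=1, w=1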